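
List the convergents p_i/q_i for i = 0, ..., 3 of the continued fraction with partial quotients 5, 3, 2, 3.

5/1, 16/3, 37/7, 127/24

Using the convergent recurrence p_i = a_i*p_{i-1} + p_{i-2}, q_i = a_i*q_{i-1} + q_{i-2} with p_{-2}=0, p_{-1}=1, q_{-2}=1, q_{-1}=0:
  i=0: a_0=5, p_0 = 5*1 + 0 = 5, q_0 = 5*0 + 1 = 1.
  i=1: a_1=3, p_1 = 3*5 + 1 = 16, q_1 = 3*1 + 0 = 3.
  i=2: a_2=2, p_2 = 2*16 + 5 = 37, q_2 = 2*3 + 1 = 7.
  i=3: a_3=3, p_3 = 3*37 + 16 = 127, q_3 = 3*7 + 3 = 24.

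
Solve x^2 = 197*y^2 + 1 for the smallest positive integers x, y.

(x, y) = (393, 28)

First expand sqrt(197) as a continued fraction. With x_i = (sqrt(197) + m_i)/d_i and (m_0, d_0) = (0, 1): a_0 = floor(sqrt(197)) = 14, since 14^2 = 196 <= 197 < 225 = 15^2.
Iterate m_{i+1} = d_i*a_i - m_i, d_{i+1} = (197 - m_{i+1}^2)/d_i, a_{i+1} = floor((a_0 + m_{i+1})/d_{i+1}):
  m_1 = 1*14 - 0 = 14, d_1 = (197 - 14^2)/1 = 1/1 = 1, a_1 = floor((14 + 14)/1) = 28.
  m_2 = 1*28 - 14 = 14, d_2 = (197 - 14^2)/1 = 1/1 = 1: (m_2, d_2) = (m_1, d_1) = (14, 1), so from here the quotient a_1 repeats; the period length is 1.
So sqrt(197) = [14; (28)] with period length k = 1.
k is odd, so (p_{k-1}, q_{k-1}) only solves x^2 - 197y^2 = -1 and the fundamental solution of x^2 - 197y^2 = 1 is (p_{2k-1}, q_{2k-1}) = (p_1, q_1); compute convergents through index 1, running through the period twice.
Convergents (p_i = a_i*p_{i-1} + p_{i-2}, q_i = a_i*q_{i-1} + q_{i-2} with p_{-2}=0, p_{-1}=1, q_{-2}=1, q_{-1}=0):
  i=0: a_0=14, p_0 = 14*1 + 0 = 14, q_0 = 14*0 + 1 = 1.
  i=1: a_1=28, p_1 = 28*14 + 1 = 393, q_1 = 28*1 + 0 = 28.
Indeed p_0^2 - 197*q_0^2 = 196 - 197 = -1, not +1.
Check: 393^2 - 197*28^2 = 154449 - 154448 = 1, so (x, y) = (393, 28) solves the equation, and by the theorem it is the least positive solution.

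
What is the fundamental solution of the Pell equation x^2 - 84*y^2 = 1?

(x, y) = (55, 6)

First expand sqrt(84) as a continued fraction. With x_i = (sqrt(84) + m_i)/d_i and (m_0, d_0) = (0, 1): a_0 = floor(sqrt(84)) = 9, since 9^2 = 81 <= 84 < 100 = 10^2.
Iterate m_{i+1} = d_i*a_i - m_i, d_{i+1} = (84 - m_{i+1}^2)/d_i, a_{i+1} = floor((a_0 + m_{i+1})/d_{i+1}):
  m_1 = 1*9 - 0 = 9, d_1 = (84 - 9^2)/1 = 3/1 = 3, a_1 = floor((9 + 9)/3) = 6.
  m_2 = 3*6 - 9 = 9, d_2 = (84 - 9^2)/3 = 3/3 = 1, a_2 = floor((9 + 9)/1) = 18.
  m_3 = 1*18 - 9 = 9, d_3 = (84 - 9^2)/1 = 3/1 = 3: (m_3, d_3) = (m_1, d_1) = (9, 3), so from here the quotients repeat a_1, a_2; the period length is 2.
So sqrt(84) = [9; (6, 18)] with period length k = 2.
k is even, so the fundamental solution of x^2 - 84y^2 = 1 is (p_{k-1}, q_{k-1}) = (p_1, q_1); compute convergents through index 1.
Convergents (p_i = a_i*p_{i-1} + p_{i-2}, q_i = a_i*q_{i-1} + q_{i-2} with p_{-2}=0, p_{-1}=1, q_{-2}=1, q_{-1}=0):
  i=0: a_0=9, p_0 = 9*1 + 0 = 9, q_0 = 9*0 + 1 = 1.
  i=1: a_1=6, p_1 = 6*9 + 1 = 55, q_1 = 6*1 + 0 = 6.
Check: 55^2 - 84*6^2 = 3025 - 3024 = 1, so (x, y) = (55, 6) solves the equation, and by the theorem it is the least positive solution.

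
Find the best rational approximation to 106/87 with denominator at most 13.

Expand x = 106/87 as a continued fraction with the Euclidean algorithm:
  106 = 1*87 + 19, so a_0 = 1.
  87 = 4*19 + 11, so a_1 = 4.
  19 = 1*11 + 8, so a_2 = 1.
  11 = 1*8 + 3, so a_3 = 1.
  8 = 2*3 + 2, so a_4 = 2.
  3 = 1*2 + 1, so a_5 = 1.
  2 = 2*1 + 0, so a_6 = 2.
so x = [1; 4, 1, 1, 2, 1, 2].
Convergents (p_i = a_i*p_{i-1} + p_{i-2}, q_i = a_i*q_{i-1} + q_{i-2} with p_{-2}=0, p_{-1}=1, q_{-2}=1, q_{-1}=0), until the denominator exceeds 13:
  i=0: a_0=1, p_0 = 1*1 + 0 = 1, q_0 = 1*0 + 1 = 1.
  i=1: a_1=4, p_1 = 4*1 + 1 = 5, q_1 = 4*1 + 0 = 4.
  i=2: a_2=1, p_2 = 1*5 + 1 = 6, q_2 = 1*4 + 1 = 5.
  i=3: a_3=1, p_3 = 1*6 + 5 = 11, q_3 = 1*5 + 4 = 9.
  i=4: a_4=2, p_4 = 2*11 + 6 = 28, q_4 = 2*9 + 5 = 23.
q_4 = 23 > 13, so the last convergent with denominator <= 13 is p_3/q_3 = 11/9.
The closest fraction with denominator <= 13 is either p_3/q_3 or the intermediate fraction (k*p_3 + p_2)/(k*q_3 + q_2) with the largest k >= 1 whose denominator stays <= 13; these approach x as k grows, and every other convergent or intermediate fraction in range is farther away.
Largest k: floor((13 - q_2)/q_3) = floor((13 - 5)/9) = 0.
Since k = 0, no intermediate fraction beyond p_3/q_3 has denominator <= 13, so the convergent 11/9 is the closest (its error is |106*9 - 11*87|/(87*9) = 3/783).

11/9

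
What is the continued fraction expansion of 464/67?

[6; 1, 12, 2, 2]

Run the Euclidean algorithm on 464 and 67; the successive quotients are the partial quotients a_0, a_1, ... (each step inverts the fractional part left over by the previous one):
  464 = 6*67 + 62, so a_0 = 6.
  67 = 1*62 + 5, so a_1 = 1.
  62 = 12*5 + 2, so a_2 = 12.
  5 = 2*2 + 1, so a_3 = 2.
  2 = 2*1 + 0, so a_4 = 2.
The remainder reaches 0 after 5 divisions, so the expansion has 5 partial quotients, read off in order.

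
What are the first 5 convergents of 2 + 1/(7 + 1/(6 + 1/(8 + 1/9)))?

2/1, 15/7, 92/43, 751/351, 6851/3202

Using the convergent recurrence p_i = a_i*p_{i-1} + p_{i-2}, q_i = a_i*q_{i-1} + q_{i-2} with p_{-2}=0, p_{-1}=1, q_{-2}=1, q_{-1}=0:
  i=0: a_0=2, p_0 = 2*1 + 0 = 2, q_0 = 2*0 + 1 = 1.
  i=1: a_1=7, p_1 = 7*2 + 1 = 15, q_1 = 7*1 + 0 = 7.
  i=2: a_2=6, p_2 = 6*15 + 2 = 92, q_2 = 6*7 + 1 = 43.
  i=3: a_3=8, p_3 = 8*92 + 15 = 751, q_3 = 8*43 + 7 = 351.
  i=4: a_4=9, p_4 = 9*751 + 92 = 6851, q_4 = 9*351 + 43 = 3202.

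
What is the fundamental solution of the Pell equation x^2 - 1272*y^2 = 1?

First expand sqrt(1272) as a continued fraction. With x_i = (sqrt(1272) + m_i)/d_i and (m_0, d_0) = (0, 1): a_0 = floor(sqrt(1272)) = 35, since 35^2 = 1225 <= 1272 < 1296 = 36^2.
Iterate m_{i+1} = d_i*a_i - m_i, d_{i+1} = (1272 - m_{i+1}^2)/d_i, a_{i+1} = floor((a_0 + m_{i+1})/d_{i+1}):
  m_1 = 1*35 - 0 = 35, d_1 = (1272 - 35^2)/1 = 47/1 = 47, a_1 = floor((35 + 35)/47) = 1.
  m_2 = 47*1 - 35 = 12, d_2 = (1272 - 12^2)/47 = 1128/47 = 24, a_2 = floor((35 + 12)/24) = 1.
  m_3 = 24*1 - 12 = 12, d_3 = (1272 - 12^2)/24 = 1128/24 = 47, a_3 = floor((35 + 12)/47) = 1.
  m_4 = 47*1 - 12 = 35, d_4 = (1272 - 35^2)/47 = 47/47 = 1, a_4 = floor((35 + 35)/1) = 70.
  m_5 = 1*70 - 35 = 35, d_5 = (1272 - 35^2)/1 = 47/1 = 47: (m_5, d_5) = (m_1, d_1) = (35, 47), so from here the quotients repeat a_1, ..., a_4; the period length is 4.
So sqrt(1272) = [35; (1, 1, 1, 70)] with period length k = 4.
k is even, so the fundamental solution of x^2 - 1272y^2 = 1 is (p_{k-1}, q_{k-1}) = (p_3, q_3); compute convergents through index 3.
Convergents (p_i = a_i*p_{i-1} + p_{i-2}, q_i = a_i*q_{i-1} + q_{i-2} with p_{-2}=0, p_{-1}=1, q_{-2}=1, q_{-1}=0):
  i=0: a_0=35, p_0 = 35*1 + 0 = 35, q_0 = 35*0 + 1 = 1.
  i=1: a_1=1, p_1 = 1*35 + 1 = 36, q_1 = 1*1 + 0 = 1.
  i=2: a_2=1, p_2 = 1*36 + 35 = 71, q_2 = 1*1 + 1 = 2.
  i=3: a_3=1, p_3 = 1*71 + 36 = 107, q_3 = 1*2 + 1 = 3.
Check: 107^2 - 1272*3^2 = 11449 - 11448 = 1, so (x, y) = (107, 3) solves the equation, and by the theorem it is the least positive solution.

(x, y) = (107, 3)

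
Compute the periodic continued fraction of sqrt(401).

Write x_i = (sqrt(401) + m_i)/d_i with (m_0, d_0) = (0, 1). a_0 = floor(sqrt(401)) = 20, since 20^2 = 400 <= 401 < 441 = 21^2.
Iterate m_{i+1} = d_i*a_i - m_i, d_{i+1} = (401 - m_{i+1}^2)/d_i, a_{i+1} = floor((a_0 + m_{i+1})/d_{i+1}):
  m_1 = 1*20 - 0 = 20, d_1 = (401 - 20^2)/1 = 1/1 = 1, a_1 = floor((20 + 20)/1) = 40.
  m_2 = 1*40 - 20 = 20, d_2 = (401 - 20^2)/1 = 1/1 = 1: (m_2, d_2) = (m_1, d_1) = (20, 1), so from here the quotient a_1 repeats; the period length is 1.
Hence the expansion of sqrt(401) is a_0 = 20 followed by the repeating block 40 (period 1).

[20; (40)]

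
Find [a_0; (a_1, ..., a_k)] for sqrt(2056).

Write x_i = (sqrt(2056) + m_i)/d_i with (m_0, d_0) = (0, 1). a_0 = floor(sqrt(2056)) = 45, since 45^2 = 2025 <= 2056 < 2116 = 46^2.
Iterate m_{i+1} = d_i*a_i - m_i, d_{i+1} = (2056 - m_{i+1}^2)/d_i, a_{i+1} = floor((a_0 + m_{i+1})/d_{i+1}):
  m_1 = 1*45 - 0 = 45, d_1 = (2056 - 45^2)/1 = 31/1 = 31, a_1 = floor((45 + 45)/31) = 2.
  m_2 = 31*2 - 45 = 17, d_2 = (2056 - 17^2)/31 = 1767/31 = 57, a_2 = floor((45 + 17)/57) = 1.
  m_3 = 57*1 - 17 = 40, d_3 = (2056 - 40^2)/57 = 456/57 = 8, a_3 = floor((45 + 40)/8) = 10.
  m_4 = 8*10 - 40 = 40, d_4 = (2056 - 40^2)/8 = 456/8 = 57, a_4 = floor((45 + 40)/57) = 1.
  m_5 = 57*1 - 40 = 17, d_5 = (2056 - 17^2)/57 = 1767/57 = 31, a_5 = floor((45 + 17)/31) = 2.
  m_6 = 31*2 - 17 = 45, d_6 = (2056 - 45^2)/31 = 31/31 = 1, a_6 = floor((45 + 45)/1) = 90.
  m_7 = 1*90 - 45 = 45, d_7 = (2056 - 45^2)/1 = 31/1 = 31: (m_7, d_7) = (m_1, d_1) = (45, 31), so from here the quotients repeat a_1, ..., a_6; the period length is 6.
Hence the expansion of sqrt(2056) is a_0 = 45 followed by the repeating block 2, 1, 10, 1, 2, 90 (period 6).

[45; (2, 1, 10, 1, 2, 90)]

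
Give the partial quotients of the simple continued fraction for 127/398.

[0; 3, 7, 2, 8]

Run the Euclidean algorithm on 127 and 398; the successive quotients are the partial quotients a_0, a_1, ... (each step inverts the fractional part left over by the previous one):
  127 = 0*398 + 127, so a_0 = 0.
  398 = 3*127 + 17, so a_1 = 3.
  127 = 7*17 + 8, so a_2 = 7.
  17 = 2*8 + 1, so a_3 = 2.
  8 = 8*1 + 0, so a_4 = 8.
The remainder reaches 0 after 5 divisions, so the expansion has 5 partial quotients, read off in order.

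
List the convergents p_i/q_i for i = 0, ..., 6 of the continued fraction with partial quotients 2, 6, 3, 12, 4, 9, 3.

2/1, 13/6, 41/19, 505/234, 2061/955, 19054/8829, 59223/27442

Using the convergent recurrence p_i = a_i*p_{i-1} + p_{i-2}, q_i = a_i*q_{i-1} + q_{i-2} with p_{-2}=0, p_{-1}=1, q_{-2}=1, q_{-1}=0:
  i=0: a_0=2, p_0 = 2*1 + 0 = 2, q_0 = 2*0 + 1 = 1.
  i=1: a_1=6, p_1 = 6*2 + 1 = 13, q_1 = 6*1 + 0 = 6.
  i=2: a_2=3, p_2 = 3*13 + 2 = 41, q_2 = 3*6 + 1 = 19.
  i=3: a_3=12, p_3 = 12*41 + 13 = 505, q_3 = 12*19 + 6 = 234.
  i=4: a_4=4, p_4 = 4*505 + 41 = 2061, q_4 = 4*234 + 19 = 955.
  i=5: a_5=9, p_5 = 9*2061 + 505 = 19054, q_5 = 9*955 + 234 = 8829.
  i=6: a_6=3, p_6 = 3*19054 + 2061 = 59223, q_6 = 3*8829 + 955 = 27442.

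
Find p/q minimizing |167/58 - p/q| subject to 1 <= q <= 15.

23/8

Expand x = 167/58 as a continued fraction with the Euclidean algorithm:
  167 = 2*58 + 51, so a_0 = 2.
  58 = 1*51 + 7, so a_1 = 1.
  51 = 7*7 + 2, so a_2 = 7.
  7 = 3*2 + 1, so a_3 = 3.
  2 = 2*1 + 0, so a_4 = 2.
so x = [2; 1, 7, 3, 2].
Convergents (p_i = a_i*p_{i-1} + p_{i-2}, q_i = a_i*q_{i-1} + q_{i-2} with p_{-2}=0, p_{-1}=1, q_{-2}=1, q_{-1}=0), until the denominator exceeds 15:
  i=0: a_0=2, p_0 = 2*1 + 0 = 2, q_0 = 2*0 + 1 = 1.
  i=1: a_1=1, p_1 = 1*2 + 1 = 3, q_1 = 1*1 + 0 = 1.
  i=2: a_2=7, p_2 = 7*3 + 2 = 23, q_2 = 7*1 + 1 = 8.
  i=3: a_3=3, p_3 = 3*23 + 3 = 72, q_3 = 3*8 + 1 = 25.
q_3 = 25 > 15, so the last convergent with denominator <= 15 is p_2/q_2 = 23/8.
The closest fraction with denominator <= 15 is either p_2/q_2 or the intermediate fraction (k*p_2 + p_1)/(k*q_2 + q_1) with the largest k >= 1 whose denominator stays <= 15; these approach x as k grows, and every other convergent or intermediate fraction in range is farther away.
Largest k: floor((15 - q_1)/q_2) = floor((15 - 1)/8) = 1.
That gives (1*23 + 3)/(1*8 + 1) = 26/9.
Compare the errors: |x - 23/8| = |167*8 - 23*58|/(58*8) = 2/464, and |x - 26/9| = |167*9 - 26*58|/(58*9) = 5/522.
Cross-multiplying, 2*522 = 1044 < 2320 = 5*464, so 2/464 is smaller: the convergent 23/8 is closer to x than 26/9.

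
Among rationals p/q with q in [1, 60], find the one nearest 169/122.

Expand x = 169/122 as a continued fraction with the Euclidean algorithm:
  169 = 1*122 + 47, so a_0 = 1.
  122 = 2*47 + 28, so a_1 = 2.
  47 = 1*28 + 19, so a_2 = 1.
  28 = 1*19 + 9, so a_3 = 1.
  19 = 2*9 + 1, so a_4 = 2.
  9 = 9*1 + 0, so a_5 = 9.
so x = [1; 2, 1, 1, 2, 9].
Convergents (p_i = a_i*p_{i-1} + p_{i-2}, q_i = a_i*q_{i-1} + q_{i-2} with p_{-2}=0, p_{-1}=1, q_{-2}=1, q_{-1}=0), until the denominator exceeds 60:
  i=0: a_0=1, p_0 = 1*1 + 0 = 1, q_0 = 1*0 + 1 = 1.
  i=1: a_1=2, p_1 = 2*1 + 1 = 3, q_1 = 2*1 + 0 = 2.
  i=2: a_2=1, p_2 = 1*3 + 1 = 4, q_2 = 1*2 + 1 = 3.
  i=3: a_3=1, p_3 = 1*4 + 3 = 7, q_3 = 1*3 + 2 = 5.
  i=4: a_4=2, p_4 = 2*7 + 4 = 18, q_4 = 2*5 + 3 = 13.
  i=5: a_5=9, p_5 = 9*18 + 7 = 169, q_5 = 9*13 + 5 = 122.
q_5 = 122 > 60, so the last convergent with denominator <= 60 is p_4/q_4 = 18/13.
The closest fraction with denominator <= 60 is either p_4/q_4 or the intermediate fraction (k*p_4 + p_3)/(k*q_4 + q_3) with the largest k >= 1 whose denominator stays <= 60; these approach x as k grows, and every other convergent or intermediate fraction in range is farther away.
Largest k: floor((60 - q_3)/q_4) = floor((60 - 5)/13) = 4.
That gives (4*18 + 7)/(4*13 + 5) = 79/57.
Compare the errors: |x - 18/13| = |169*13 - 18*122|/(122*13) = 1/1586, and |x - 79/57| = |169*57 - 79*122|/(122*57) = 5/6954.
Cross-multiplying, 1*6954 = 6954 < 7930 = 5*1586, so 1/1586 is smaller: the convergent 18/13 is closer to x than 79/57.

18/13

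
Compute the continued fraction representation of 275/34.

[8; 11, 3]

Run the Euclidean algorithm on 275 and 34; the successive quotients are the partial quotients a_0, a_1, ... (each step inverts the fractional part left over by the previous one):
  275 = 8*34 + 3, so a_0 = 8.
  34 = 11*3 + 1, so a_1 = 11.
  3 = 3*1 + 0, so a_2 = 3.
The remainder reaches 0 after 3 divisions, so the expansion has 3 partial quotients, read off in order.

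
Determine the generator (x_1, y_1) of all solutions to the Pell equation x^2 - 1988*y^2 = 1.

First expand sqrt(1988) as a continued fraction. With x_i = (sqrt(1988) + m_i)/d_i and (m_0, d_0) = (0, 1): a_0 = floor(sqrt(1988)) = 44, since 44^2 = 1936 <= 1988 < 2025 = 45^2.
Iterate m_{i+1} = d_i*a_i - m_i, d_{i+1} = (1988 - m_{i+1}^2)/d_i, a_{i+1} = floor((a_0 + m_{i+1})/d_{i+1}):
  m_1 = 1*44 - 0 = 44, d_1 = (1988 - 44^2)/1 = 52/1 = 52, a_1 = floor((44 + 44)/52) = 1.
  m_2 = 52*1 - 44 = 8, d_2 = (1988 - 8^2)/52 = 1924/52 = 37, a_2 = floor((44 + 8)/37) = 1.
  m_3 = 37*1 - 8 = 29, d_3 = (1988 - 29^2)/37 = 1147/37 = 31, a_3 = floor((44 + 29)/31) = 2.
  m_4 = 31*2 - 29 = 33, d_4 = (1988 - 33^2)/31 = 899/31 = 29, a_4 = floor((44 + 33)/29) = 2.
  m_5 = 29*2 - 33 = 25, d_5 = (1988 - 25^2)/29 = 1363/29 = 47, a_5 = floor((44 + 25)/47) = 1.
  m_6 = 47*1 - 25 = 22, d_6 = (1988 - 22^2)/47 = 1504/47 = 32, a_6 = floor((44 + 22)/32) = 2.
  m_7 = 32*2 - 22 = 42, d_7 = (1988 - 42^2)/32 = 224/32 = 7, a_7 = floor((44 + 42)/7) = 12.
  m_8 = 7*12 - 42 = 42, d_8 = (1988 - 42^2)/7 = 224/7 = 32, a_8 = floor((44 + 42)/32) = 2.
  m_9 = 32*2 - 42 = 22, d_9 = (1988 - 22^2)/32 = 1504/32 = 47, a_9 = floor((44 + 22)/47) = 1.
  m_10 = 47*1 - 22 = 25, d_10 = (1988 - 25^2)/47 = 1363/47 = 29, a_10 = floor((44 + 25)/29) = 2.
  m_11 = 29*2 - 25 = 33, d_11 = (1988 - 33^2)/29 = 899/29 = 31, a_11 = floor((44 + 33)/31) = 2.
  m_12 = 31*2 - 33 = 29, d_12 = (1988 - 29^2)/31 = 1147/31 = 37, a_12 = floor((44 + 29)/37) = 1.
  m_13 = 37*1 - 29 = 8, d_13 = (1988 - 8^2)/37 = 1924/37 = 52, a_13 = floor((44 + 8)/52) = 1.
  m_14 = 52*1 - 8 = 44, d_14 = (1988 - 44^2)/52 = 52/52 = 1, a_14 = floor((44 + 44)/1) = 88.
  m_15 = 1*88 - 44 = 44, d_15 = (1988 - 44^2)/1 = 52/1 = 52: (m_15, d_15) = (m_1, d_1) = (44, 52), so from here the quotients repeat a_1, ..., a_14; the period length is 14.
So sqrt(1988) = [44; (1, 1, 2, 2, 1, 2, 12, 2, 1, 2, 2, 1, 1, 88)] with period length k = 14.
k is even, so the fundamental solution of x^2 - 1988y^2 = 1 is (p_{k-1}, q_{k-1}) = (p_13, q_13); compute convergents through index 13.
Convergents (p_i = a_i*p_{i-1} + p_{i-2}, q_i = a_i*q_{i-1} + q_{i-2} with p_{-2}=0, p_{-1}=1, q_{-2}=1, q_{-1}=0):
  i=0: a_0=44, p_0 = 44*1 + 0 = 44, q_0 = 44*0 + 1 = 1.
  i=1: a_1=1, p_1 = 1*44 + 1 = 45, q_1 = 1*1 + 0 = 1.
  i=2: a_2=1, p_2 = 1*45 + 44 = 89, q_2 = 1*1 + 1 = 2.
  i=3: a_3=2, p_3 = 2*89 + 45 = 223, q_3 = 2*2 + 1 = 5.
  i=4: a_4=2, p_4 = 2*223 + 89 = 535, q_4 = 2*5 + 2 = 12.
  i=5: a_5=1, p_5 = 1*535 + 223 = 758, q_5 = 1*12 + 5 = 17.
  i=6: a_6=2, p_6 = 2*758 + 535 = 2051, q_6 = 2*17 + 12 = 46.
  i=7: a_7=12, p_7 = 12*2051 + 758 = 25370, q_7 = 12*46 + 17 = 569.
  i=8: a_8=2, p_8 = 2*25370 + 2051 = 52791, q_8 = 2*569 + 46 = 1184.
  i=9: a_9=1, p_9 = 1*52791 + 25370 = 78161, q_9 = 1*1184 + 569 = 1753.
  i=10: a_10=2, p_10 = 2*78161 + 52791 = 209113, q_10 = 2*1753 + 1184 = 4690.
  i=11: a_11=2, p_11 = 2*209113 + 78161 = 496387, q_11 = 2*4690 + 1753 = 11133.
  i=12: a_12=1, p_12 = 1*496387 + 209113 = 705500, q_12 = 1*11133 + 4690 = 15823.
  i=13: a_13=1, p_13 = 1*705500 + 496387 = 1201887, q_13 = 1*15823 + 11133 = 26956.
Check: 1201887^2 - 1988*26956^2 = 1444532360769 - 1444532360768 = 1, so (x, y) = (1201887, 26956) solves the equation, and by the theorem it is the least positive solution.

(x, y) = (1201887, 26956)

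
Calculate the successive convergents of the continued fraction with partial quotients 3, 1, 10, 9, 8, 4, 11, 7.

Using the convergent recurrence p_i = a_i*p_{i-1} + p_{i-2}, q_i = a_i*q_{i-1} + q_{i-2} with p_{-2}=0, p_{-1}=1, q_{-2}=1, q_{-1}=0:
  i=0: a_0=3, p_0 = 3*1 + 0 = 3, q_0 = 3*0 + 1 = 1.
  i=1: a_1=1, p_1 = 1*3 + 1 = 4, q_1 = 1*1 + 0 = 1.
  i=2: a_2=10, p_2 = 10*4 + 3 = 43, q_2 = 10*1 + 1 = 11.
  i=3: a_3=9, p_3 = 9*43 + 4 = 391, q_3 = 9*11 + 1 = 100.
  i=4: a_4=8, p_4 = 8*391 + 43 = 3171, q_4 = 8*100 + 11 = 811.
  i=5: a_5=4, p_5 = 4*3171 + 391 = 13075, q_5 = 4*811 + 100 = 3344.
  i=6: a_6=11, p_6 = 11*13075 + 3171 = 146996, q_6 = 11*3344 + 811 = 37595.
  i=7: a_7=7, p_7 = 7*146996 + 13075 = 1042047, q_7 = 7*37595 + 3344 = 266509.

3/1, 4/1, 43/11, 391/100, 3171/811, 13075/3344, 146996/37595, 1042047/266509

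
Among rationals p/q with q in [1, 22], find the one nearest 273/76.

79/22

Expand x = 273/76 as a continued fraction with the Euclidean algorithm:
  273 = 3*76 + 45, so a_0 = 3.
  76 = 1*45 + 31, so a_1 = 1.
  45 = 1*31 + 14, so a_2 = 1.
  31 = 2*14 + 3, so a_3 = 2.
  14 = 4*3 + 2, so a_4 = 4.
  3 = 1*2 + 1, so a_5 = 1.
  2 = 2*1 + 0, so a_6 = 2.
so x = [3; 1, 1, 2, 4, 1, 2].
Convergents (p_i = a_i*p_{i-1} + p_{i-2}, q_i = a_i*q_{i-1} + q_{i-2} with p_{-2}=0, p_{-1}=1, q_{-2}=1, q_{-1}=0), until the denominator exceeds 22:
  i=0: a_0=3, p_0 = 3*1 + 0 = 3, q_0 = 3*0 + 1 = 1.
  i=1: a_1=1, p_1 = 1*3 + 1 = 4, q_1 = 1*1 + 0 = 1.
  i=2: a_2=1, p_2 = 1*4 + 3 = 7, q_2 = 1*1 + 1 = 2.
  i=3: a_3=2, p_3 = 2*7 + 4 = 18, q_3 = 2*2 + 1 = 5.
  i=4: a_4=4, p_4 = 4*18 + 7 = 79, q_4 = 4*5 + 2 = 22.
  i=5: a_5=1, p_5 = 1*79 + 18 = 97, q_5 = 1*22 + 5 = 27.
q_5 = 27 > 22, so the last convergent with denominator <= 22 is p_4/q_4 = 79/22.
The closest fraction with denominator <= 22 is either p_4/q_4 or the intermediate fraction (k*p_4 + p_3)/(k*q_4 + q_3) with the largest k >= 1 whose denominator stays <= 22; these approach x as k grows, and every other convergent or intermediate fraction in range is farther away.
Largest k: floor((22 - q_3)/q_4) = floor((22 - 5)/22) = 0.
Since k = 0, no intermediate fraction beyond p_4/q_4 has denominator <= 22, so the convergent 79/22 is the closest (its error is |273*22 - 79*76|/(76*22) = 2/1672).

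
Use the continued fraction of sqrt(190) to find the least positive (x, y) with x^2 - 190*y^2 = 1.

First expand sqrt(190) as a continued fraction. With x_i = (sqrt(190) + m_i)/d_i and (m_0, d_0) = (0, 1): a_0 = floor(sqrt(190)) = 13, since 13^2 = 169 <= 190 < 196 = 14^2.
Iterate m_{i+1} = d_i*a_i - m_i, d_{i+1} = (190 - m_{i+1}^2)/d_i, a_{i+1} = floor((a_0 + m_{i+1})/d_{i+1}):
  m_1 = 1*13 - 0 = 13, d_1 = (190 - 13^2)/1 = 21/1 = 21, a_1 = floor((13 + 13)/21) = 1.
  m_2 = 21*1 - 13 = 8, d_2 = (190 - 8^2)/21 = 126/21 = 6, a_2 = floor((13 + 8)/6) = 3.
  m_3 = 6*3 - 8 = 10, d_3 = (190 - 10^2)/6 = 90/6 = 15, a_3 = floor((13 + 10)/15) = 1.
  m_4 = 15*1 - 10 = 5, d_4 = (190 - 5^2)/15 = 165/15 = 11, a_4 = floor((13 + 5)/11) = 1.
  m_5 = 11*1 - 5 = 6, d_5 = (190 - 6^2)/11 = 154/11 = 14, a_5 = floor((13 + 6)/14) = 1.
  m_6 = 14*1 - 6 = 8, d_6 = (190 - 8^2)/14 = 126/14 = 9, a_6 = floor((13 + 8)/9) = 2.
  m_7 = 9*2 - 8 = 10, d_7 = (190 - 10^2)/9 = 90/9 = 10, a_7 = floor((13 + 10)/10) = 2.
  m_8 = 10*2 - 10 = 10, d_8 = (190 - 10^2)/10 = 90/10 = 9, a_8 = floor((13 + 10)/9) = 2.
  m_9 = 9*2 - 10 = 8, d_9 = (190 - 8^2)/9 = 126/9 = 14, a_9 = floor((13 + 8)/14) = 1.
  m_10 = 14*1 - 8 = 6, d_10 = (190 - 6^2)/14 = 154/14 = 11, a_10 = floor((13 + 6)/11) = 1.
  m_11 = 11*1 - 6 = 5, d_11 = (190 - 5^2)/11 = 165/11 = 15, a_11 = floor((13 + 5)/15) = 1.
  m_12 = 15*1 - 5 = 10, d_12 = (190 - 10^2)/15 = 90/15 = 6, a_12 = floor((13 + 10)/6) = 3.
  m_13 = 6*3 - 10 = 8, d_13 = (190 - 8^2)/6 = 126/6 = 21, a_13 = floor((13 + 8)/21) = 1.
  m_14 = 21*1 - 8 = 13, d_14 = (190 - 13^2)/21 = 21/21 = 1, a_14 = floor((13 + 13)/1) = 26.
  m_15 = 1*26 - 13 = 13, d_15 = (190 - 13^2)/1 = 21/1 = 21: (m_15, d_15) = (m_1, d_1) = (13, 21), so from here the quotients repeat a_1, ..., a_14; the period length is 14.
So sqrt(190) = [13; (1, 3, 1, 1, 1, 2, 2, 2, 1, 1, 1, 3, 1, 26)] with period length k = 14.
k is even, so the fundamental solution of x^2 - 190y^2 = 1 is (p_{k-1}, q_{k-1}) = (p_13, q_13); compute convergents through index 13.
Convergents (p_i = a_i*p_{i-1} + p_{i-2}, q_i = a_i*q_{i-1} + q_{i-2} with p_{-2}=0, p_{-1}=1, q_{-2}=1, q_{-1}=0):
  i=0: a_0=13, p_0 = 13*1 + 0 = 13, q_0 = 13*0 + 1 = 1.
  i=1: a_1=1, p_1 = 1*13 + 1 = 14, q_1 = 1*1 + 0 = 1.
  i=2: a_2=3, p_2 = 3*14 + 13 = 55, q_2 = 3*1 + 1 = 4.
  i=3: a_3=1, p_3 = 1*55 + 14 = 69, q_3 = 1*4 + 1 = 5.
  i=4: a_4=1, p_4 = 1*69 + 55 = 124, q_4 = 1*5 + 4 = 9.
  i=5: a_5=1, p_5 = 1*124 + 69 = 193, q_5 = 1*9 + 5 = 14.
  i=6: a_6=2, p_6 = 2*193 + 124 = 510, q_6 = 2*14 + 9 = 37.
  i=7: a_7=2, p_7 = 2*510 + 193 = 1213, q_7 = 2*37 + 14 = 88.
  i=8: a_8=2, p_8 = 2*1213 + 510 = 2936, q_8 = 2*88 + 37 = 213.
  i=9: a_9=1, p_9 = 1*2936 + 1213 = 4149, q_9 = 1*213 + 88 = 301.
  i=10: a_10=1, p_10 = 1*4149 + 2936 = 7085, q_10 = 1*301 + 213 = 514.
  i=11: a_11=1, p_11 = 1*7085 + 4149 = 11234, q_11 = 1*514 + 301 = 815.
  i=12: a_12=3, p_12 = 3*11234 + 7085 = 40787, q_12 = 3*815 + 514 = 2959.
  i=13: a_13=1, p_13 = 1*40787 + 11234 = 52021, q_13 = 1*2959 + 815 = 3774.
Check: 52021^2 - 190*3774^2 = 2706184441 - 2706184440 = 1, so (x, y) = (52021, 3774) solves the equation, and by the theorem it is the least positive solution.

(x, y) = (52021, 3774)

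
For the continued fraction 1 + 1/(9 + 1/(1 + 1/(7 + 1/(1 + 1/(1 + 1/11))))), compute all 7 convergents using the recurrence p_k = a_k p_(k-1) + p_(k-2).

Using the convergent recurrence p_i = a_i*p_{i-1} + p_{i-2}, q_i = a_i*q_{i-1} + q_{i-2} with p_{-2}=0, p_{-1}=1, q_{-2}=1, q_{-1}=0:
  i=0: a_0=1, p_0 = 1*1 + 0 = 1, q_0 = 1*0 + 1 = 1.
  i=1: a_1=9, p_1 = 9*1 + 1 = 10, q_1 = 9*1 + 0 = 9.
  i=2: a_2=1, p_2 = 1*10 + 1 = 11, q_2 = 1*9 + 1 = 10.
  i=3: a_3=7, p_3 = 7*11 + 10 = 87, q_3 = 7*10 + 9 = 79.
  i=4: a_4=1, p_4 = 1*87 + 11 = 98, q_4 = 1*79 + 10 = 89.
  i=5: a_5=1, p_5 = 1*98 + 87 = 185, q_5 = 1*89 + 79 = 168.
  i=6: a_6=11, p_6 = 11*185 + 98 = 2133, q_6 = 11*168 + 89 = 1937.

1/1, 10/9, 11/10, 87/79, 98/89, 185/168, 2133/1937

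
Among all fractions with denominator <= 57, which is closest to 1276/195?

301/46

Expand x = 1276/195 as a continued fraction with the Euclidean algorithm:
  1276 = 6*195 + 106, so a_0 = 6.
  195 = 1*106 + 89, so a_1 = 1.
  106 = 1*89 + 17, so a_2 = 1.
  89 = 5*17 + 4, so a_3 = 5.
  17 = 4*4 + 1, so a_4 = 4.
  4 = 4*1 + 0, so a_5 = 4.
so x = [6; 1, 1, 5, 4, 4].
Convergents (p_i = a_i*p_{i-1} + p_{i-2}, q_i = a_i*q_{i-1} + q_{i-2} with p_{-2}=0, p_{-1}=1, q_{-2}=1, q_{-1}=0), until the denominator exceeds 57:
  i=0: a_0=6, p_0 = 6*1 + 0 = 6, q_0 = 6*0 + 1 = 1.
  i=1: a_1=1, p_1 = 1*6 + 1 = 7, q_1 = 1*1 + 0 = 1.
  i=2: a_2=1, p_2 = 1*7 + 6 = 13, q_2 = 1*1 + 1 = 2.
  i=3: a_3=5, p_3 = 5*13 + 7 = 72, q_3 = 5*2 + 1 = 11.
  i=4: a_4=4, p_4 = 4*72 + 13 = 301, q_4 = 4*11 + 2 = 46.
  i=5: a_5=4, p_5 = 4*301 + 72 = 1276, q_5 = 4*46 + 11 = 195.
q_5 = 195 > 57, so the last convergent with denominator <= 57 is p_4/q_4 = 301/46.
The closest fraction with denominator <= 57 is either p_4/q_4 or the intermediate fraction (k*p_4 + p_3)/(k*q_4 + q_3) with the largest k >= 1 whose denominator stays <= 57; these approach x as k grows, and every other convergent or intermediate fraction in range is farther away.
Largest k: floor((57 - q_3)/q_4) = floor((57 - 11)/46) = 1.
That gives (1*301 + 72)/(1*46 + 11) = 373/57.
Compare the errors: |x - 301/46| = |1276*46 - 301*195|/(195*46) = 1/8970, and |x - 373/57| = |1276*57 - 373*195|/(195*57) = 3/11115.
Cross-multiplying, 1*11115 = 11115 < 26910 = 3*8970, so 1/8970 is smaller: the convergent 301/46 is closer to x than 373/57.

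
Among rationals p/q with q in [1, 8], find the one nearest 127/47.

19/7

Expand x = 127/47 as a continued fraction with the Euclidean algorithm:
  127 = 2*47 + 33, so a_0 = 2.
  47 = 1*33 + 14, so a_1 = 1.
  33 = 2*14 + 5, so a_2 = 2.
  14 = 2*5 + 4, so a_3 = 2.
  5 = 1*4 + 1, so a_4 = 1.
  4 = 4*1 + 0, so a_5 = 4.
so x = [2; 1, 2, 2, 1, 4].
Convergents (p_i = a_i*p_{i-1} + p_{i-2}, q_i = a_i*q_{i-1} + q_{i-2} with p_{-2}=0, p_{-1}=1, q_{-2}=1, q_{-1}=0), until the denominator exceeds 8:
  i=0: a_0=2, p_0 = 2*1 + 0 = 2, q_0 = 2*0 + 1 = 1.
  i=1: a_1=1, p_1 = 1*2 + 1 = 3, q_1 = 1*1 + 0 = 1.
  i=2: a_2=2, p_2 = 2*3 + 2 = 8, q_2 = 2*1 + 1 = 3.
  i=3: a_3=2, p_3 = 2*8 + 3 = 19, q_3 = 2*3 + 1 = 7.
  i=4: a_4=1, p_4 = 1*19 + 8 = 27, q_4 = 1*7 + 3 = 10.
q_4 = 10 > 8, so the last convergent with denominator <= 8 is p_3/q_3 = 19/7.
The closest fraction with denominator <= 8 is either p_3/q_3 or the intermediate fraction (k*p_3 + p_2)/(k*q_3 + q_2) with the largest k >= 1 whose denominator stays <= 8; these approach x as k grows, and every other convergent or intermediate fraction in range is farther away.
Largest k: floor((8 - q_2)/q_3) = floor((8 - 3)/7) = 0.
Since k = 0, no intermediate fraction beyond p_3/q_3 has denominator <= 8, so the convergent 19/7 is the closest (its error is |127*7 - 19*47|/(47*7) = 4/329).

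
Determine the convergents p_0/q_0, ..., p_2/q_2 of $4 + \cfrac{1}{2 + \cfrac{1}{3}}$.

4/1, 9/2, 31/7

Using the convergent recurrence p_i = a_i*p_{i-1} + p_{i-2}, q_i = a_i*q_{i-1} + q_{i-2} with p_{-2}=0, p_{-1}=1, q_{-2}=1, q_{-1}=0:
  i=0: a_0=4, p_0 = 4*1 + 0 = 4, q_0 = 4*0 + 1 = 1.
  i=1: a_1=2, p_1 = 2*4 + 1 = 9, q_1 = 2*1 + 0 = 2.
  i=2: a_2=3, p_2 = 3*9 + 4 = 31, q_2 = 3*2 + 1 = 7.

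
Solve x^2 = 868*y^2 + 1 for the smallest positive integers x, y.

First expand sqrt(868) as a continued fraction. With x_i = (sqrt(868) + m_i)/d_i and (m_0, d_0) = (0, 1): a_0 = floor(sqrt(868)) = 29, since 29^2 = 841 <= 868 < 900 = 30^2.
Iterate m_{i+1} = d_i*a_i - m_i, d_{i+1} = (868 - m_{i+1}^2)/d_i, a_{i+1} = floor((a_0 + m_{i+1})/d_{i+1}):
  m_1 = 1*29 - 0 = 29, d_1 = (868 - 29^2)/1 = 27/1 = 27, a_1 = floor((29 + 29)/27) = 2.
  m_2 = 27*2 - 29 = 25, d_2 = (868 - 25^2)/27 = 243/27 = 9, a_2 = floor((29 + 25)/9) = 6.
  m_3 = 9*6 - 25 = 29, d_3 = (868 - 29^2)/9 = 27/9 = 3, a_3 = floor((29 + 29)/3) = 19.
  m_4 = 3*19 - 29 = 28, d_4 = (868 - 28^2)/3 = 84/3 = 28, a_4 = floor((29 + 28)/28) = 2.
  m_5 = 28*2 - 28 = 28, d_5 = (868 - 28^2)/28 = 84/28 = 3, a_5 = floor((29 + 28)/3) = 19.
  m_6 = 3*19 - 28 = 29, d_6 = (868 - 29^2)/3 = 27/3 = 9, a_6 = floor((29 + 29)/9) = 6.
  m_7 = 9*6 - 29 = 25, d_7 = (868 - 25^2)/9 = 243/9 = 27, a_7 = floor((29 + 25)/27) = 2.
  m_8 = 27*2 - 25 = 29, d_8 = (868 - 29^2)/27 = 27/27 = 1, a_8 = floor((29 + 29)/1) = 58.
  m_9 = 1*58 - 29 = 29, d_9 = (868 - 29^2)/1 = 27/1 = 27: (m_9, d_9) = (m_1, d_1) = (29, 27), so from here the quotients repeat a_1, ..., a_8; the period length is 8.
So sqrt(868) = [29; (2, 6, 19, 2, 19, 6, 2, 58)] with period length k = 8.
k is even, so the fundamental solution of x^2 - 868y^2 = 1 is (p_{k-1}, q_{k-1}) = (p_7, q_7); compute convergents through index 7.
Convergents (p_i = a_i*p_{i-1} + p_{i-2}, q_i = a_i*q_{i-1} + q_{i-2} with p_{-2}=0, p_{-1}=1, q_{-2}=1, q_{-1}=0):
  i=0: a_0=29, p_0 = 29*1 + 0 = 29, q_0 = 29*0 + 1 = 1.
  i=1: a_1=2, p_1 = 2*29 + 1 = 59, q_1 = 2*1 + 0 = 2.
  i=2: a_2=6, p_2 = 6*59 + 29 = 383, q_2 = 6*2 + 1 = 13.
  i=3: a_3=19, p_3 = 19*383 + 59 = 7336, q_3 = 19*13 + 2 = 249.
  i=4: a_4=2, p_4 = 2*7336 + 383 = 15055, q_4 = 2*249 + 13 = 511.
  i=5: a_5=19, p_5 = 19*15055 + 7336 = 293381, q_5 = 19*511 + 249 = 9958.
  i=6: a_6=6, p_6 = 6*293381 + 15055 = 1775341, q_6 = 6*9958 + 511 = 60259.
  i=7: a_7=2, p_7 = 2*1775341 + 293381 = 3844063, q_7 = 2*60259 + 9958 = 130476.
Check: 3844063^2 - 868*130476^2 = 14776820347969 - 14776820347968 = 1, so (x, y) = (3844063, 130476) solves the equation, and by the theorem it is the least positive solution.

(x, y) = (3844063, 130476)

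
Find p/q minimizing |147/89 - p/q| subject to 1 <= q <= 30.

Expand x = 147/89 as a continued fraction with the Euclidean algorithm:
  147 = 1*89 + 58, so a_0 = 1.
  89 = 1*58 + 31, so a_1 = 1.
  58 = 1*31 + 27, so a_2 = 1.
  31 = 1*27 + 4, so a_3 = 1.
  27 = 6*4 + 3, so a_4 = 6.
  4 = 1*3 + 1, so a_5 = 1.
  3 = 3*1 + 0, so a_6 = 3.
so x = [1; 1, 1, 1, 6, 1, 3].
Convergents (p_i = a_i*p_{i-1} + p_{i-2}, q_i = a_i*q_{i-1} + q_{i-2} with p_{-2}=0, p_{-1}=1, q_{-2}=1, q_{-1}=0), until the denominator exceeds 30:
  i=0: a_0=1, p_0 = 1*1 + 0 = 1, q_0 = 1*0 + 1 = 1.
  i=1: a_1=1, p_1 = 1*1 + 1 = 2, q_1 = 1*1 + 0 = 1.
  i=2: a_2=1, p_2 = 1*2 + 1 = 3, q_2 = 1*1 + 1 = 2.
  i=3: a_3=1, p_3 = 1*3 + 2 = 5, q_3 = 1*2 + 1 = 3.
  i=4: a_4=6, p_4 = 6*5 + 3 = 33, q_4 = 6*3 + 2 = 20.
  i=5: a_5=1, p_5 = 1*33 + 5 = 38, q_5 = 1*20 + 3 = 23.
  i=6: a_6=3, p_6 = 3*38 + 33 = 147, q_6 = 3*23 + 20 = 89.
q_6 = 89 > 30, so the last convergent with denominator <= 30 is p_5/q_5 = 38/23.
The closest fraction with denominator <= 30 is either p_5/q_5 or the intermediate fraction (k*p_5 + p_4)/(k*q_5 + q_4) with the largest k >= 1 whose denominator stays <= 30; these approach x as k grows, and every other convergent or intermediate fraction in range is farther away.
Largest k: floor((30 - q_4)/q_5) = floor((30 - 20)/23) = 0.
Since k = 0, no intermediate fraction beyond p_5/q_5 has denominator <= 30, so the convergent 38/23 is the closest (its error is |147*23 - 38*89|/(89*23) = 1/2047).

38/23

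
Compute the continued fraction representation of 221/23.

Run the Euclidean algorithm on 221 and 23; the successive quotients are the partial quotients a_0, a_1, ... (each step inverts the fractional part left over by the previous one):
  221 = 9*23 + 14, so a_0 = 9.
  23 = 1*14 + 9, so a_1 = 1.
  14 = 1*9 + 5, so a_2 = 1.
  9 = 1*5 + 4, so a_3 = 1.
  5 = 1*4 + 1, so a_4 = 1.
  4 = 4*1 + 0, so a_5 = 4.
The remainder reaches 0 after 6 divisions, so the expansion has 6 partial quotients, read off in order.

[9; 1, 1, 1, 1, 4]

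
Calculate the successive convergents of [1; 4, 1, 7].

Using the convergent recurrence p_i = a_i*p_{i-1} + p_{i-2}, q_i = a_i*q_{i-1} + q_{i-2} with p_{-2}=0, p_{-1}=1, q_{-2}=1, q_{-1}=0:
  i=0: a_0=1, p_0 = 1*1 + 0 = 1, q_0 = 1*0 + 1 = 1.
  i=1: a_1=4, p_1 = 4*1 + 1 = 5, q_1 = 4*1 + 0 = 4.
  i=2: a_2=1, p_2 = 1*5 + 1 = 6, q_2 = 1*4 + 1 = 5.
  i=3: a_3=7, p_3 = 7*6 + 5 = 47, q_3 = 7*5 + 4 = 39.

1/1, 5/4, 6/5, 47/39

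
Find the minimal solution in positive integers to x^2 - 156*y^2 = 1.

First expand sqrt(156) as a continued fraction. With x_i = (sqrt(156) + m_i)/d_i and (m_0, d_0) = (0, 1): a_0 = floor(sqrt(156)) = 12, since 12^2 = 144 <= 156 < 169 = 13^2.
Iterate m_{i+1} = d_i*a_i - m_i, d_{i+1} = (156 - m_{i+1}^2)/d_i, a_{i+1} = floor((a_0 + m_{i+1})/d_{i+1}):
  m_1 = 1*12 - 0 = 12, d_1 = (156 - 12^2)/1 = 12/1 = 12, a_1 = floor((12 + 12)/12) = 2.
  m_2 = 12*2 - 12 = 12, d_2 = (156 - 12^2)/12 = 12/12 = 1, a_2 = floor((12 + 12)/1) = 24.
  m_3 = 1*24 - 12 = 12, d_3 = (156 - 12^2)/1 = 12/1 = 12: (m_3, d_3) = (m_1, d_1) = (12, 12), so from here the quotients repeat a_1, a_2; the period length is 2.
So sqrt(156) = [12; (2, 24)] with period length k = 2.
k is even, so the fundamental solution of x^2 - 156y^2 = 1 is (p_{k-1}, q_{k-1}) = (p_1, q_1); compute convergents through index 1.
Convergents (p_i = a_i*p_{i-1} + p_{i-2}, q_i = a_i*q_{i-1} + q_{i-2} with p_{-2}=0, p_{-1}=1, q_{-2}=1, q_{-1}=0):
  i=0: a_0=12, p_0 = 12*1 + 0 = 12, q_0 = 12*0 + 1 = 1.
  i=1: a_1=2, p_1 = 2*12 + 1 = 25, q_1 = 2*1 + 0 = 2.
Check: 25^2 - 156*2^2 = 625 - 624 = 1, so (x, y) = (25, 2) solves the equation, and by the theorem it is the least positive solution.

(x, y) = (25, 2)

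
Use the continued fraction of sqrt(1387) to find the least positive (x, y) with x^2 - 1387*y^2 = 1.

First expand sqrt(1387) as a continued fraction. With x_i = (sqrt(1387) + m_i)/d_i and (m_0, d_0) = (0, 1): a_0 = floor(sqrt(1387)) = 37, since 37^2 = 1369 <= 1387 < 1444 = 38^2.
Iterate m_{i+1} = d_i*a_i - m_i, d_{i+1} = (1387 - m_{i+1}^2)/d_i, a_{i+1} = floor((a_0 + m_{i+1})/d_{i+1}):
  m_1 = 1*37 - 0 = 37, d_1 = (1387 - 37^2)/1 = 18/1 = 18, a_1 = floor((37 + 37)/18) = 4.
  m_2 = 18*4 - 37 = 35, d_2 = (1387 - 35^2)/18 = 162/18 = 9, a_2 = floor((37 + 35)/9) = 8.
  m_3 = 9*8 - 35 = 37, d_3 = (1387 - 37^2)/9 = 18/9 = 2, a_3 = floor((37 + 37)/2) = 37.
  m_4 = 2*37 - 37 = 37, d_4 = (1387 - 37^2)/2 = 18/2 = 9, a_4 = floor((37 + 37)/9) = 8.
  m_5 = 9*8 - 37 = 35, d_5 = (1387 - 35^2)/9 = 162/9 = 18, a_5 = floor((37 + 35)/18) = 4.
  m_6 = 18*4 - 35 = 37, d_6 = (1387 - 37^2)/18 = 18/18 = 1, a_6 = floor((37 + 37)/1) = 74.
  m_7 = 1*74 - 37 = 37, d_7 = (1387 - 37^2)/1 = 18/1 = 18: (m_7, d_7) = (m_1, d_1) = (37, 18), so from here the quotients repeat a_1, ..., a_6; the period length is 6.
So sqrt(1387) = [37; (4, 8, 37, 8, 4, 74)] with period length k = 6.
k is even, so the fundamental solution of x^2 - 1387y^2 = 1 is (p_{k-1}, q_{k-1}) = (p_5, q_5); compute convergents through index 5.
Convergents (p_i = a_i*p_{i-1} + p_{i-2}, q_i = a_i*q_{i-1} + q_{i-2} with p_{-2}=0, p_{-1}=1, q_{-2}=1, q_{-1}=0):
  i=0: a_0=37, p_0 = 37*1 + 0 = 37, q_0 = 37*0 + 1 = 1.
  i=1: a_1=4, p_1 = 4*37 + 1 = 149, q_1 = 4*1 + 0 = 4.
  i=2: a_2=8, p_2 = 8*149 + 37 = 1229, q_2 = 8*4 + 1 = 33.
  i=3: a_3=37, p_3 = 37*1229 + 149 = 45622, q_3 = 37*33 + 4 = 1225.
  i=4: a_4=8, p_4 = 8*45622 + 1229 = 366205, q_4 = 8*1225 + 33 = 9833.
  i=5: a_5=4, p_5 = 4*366205 + 45622 = 1510442, q_5 = 4*9833 + 1225 = 40557.
Check: 1510442^2 - 1387*40557^2 = 2281435035364 - 2281435035363 = 1, so (x, y) = (1510442, 40557) solves the equation, and by the theorem it is the least positive solution.

(x, y) = (1510442, 40557)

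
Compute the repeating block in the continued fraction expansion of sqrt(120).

Write x_i = (sqrt(120) + m_i)/d_i with (m_0, d_0) = (0, 1). a_0 = floor(sqrt(120)) = 10, since 10^2 = 100 <= 120 < 121 = 11^2.
Iterate m_{i+1} = d_i*a_i - m_i, d_{i+1} = (120 - m_{i+1}^2)/d_i, a_{i+1} = floor((a_0 + m_{i+1})/d_{i+1}):
  m_1 = 1*10 - 0 = 10, d_1 = (120 - 10^2)/1 = 20/1 = 20, a_1 = floor((10 + 10)/20) = 1.
  m_2 = 20*1 - 10 = 10, d_2 = (120 - 10^2)/20 = 20/20 = 1, a_2 = floor((10 + 10)/1) = 20.
  m_3 = 1*20 - 10 = 10, d_3 = (120 - 10^2)/1 = 20/1 = 20: (m_3, d_3) = (m_1, d_1) = (10, 20), so from here the quotients repeat a_1, a_2; the period length is 2.
Hence the expansion of sqrt(120) is a_0 = 10 followed by the repeating block 1, 20 (period 2).

[10; (1, 20)]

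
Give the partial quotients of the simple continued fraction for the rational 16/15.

[1; 15]

Run the Euclidean algorithm on 16 and 15; the successive quotients are the partial quotients a_0, a_1, ... (each step inverts the fractional part left over by the previous one):
  16 = 1*15 + 1, so a_0 = 1.
  15 = 15*1 + 0, so a_1 = 15.
The remainder reaches 0 after 2 divisions, so the expansion has 2 partial quotients, read off in order.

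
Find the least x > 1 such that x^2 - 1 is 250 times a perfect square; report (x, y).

First expand sqrt(250) as a continued fraction. With x_i = (sqrt(250) + m_i)/d_i and (m_0, d_0) = (0, 1): a_0 = floor(sqrt(250)) = 15, since 15^2 = 225 <= 250 < 256 = 16^2.
Iterate m_{i+1} = d_i*a_i - m_i, d_{i+1} = (250 - m_{i+1}^2)/d_i, a_{i+1} = floor((a_0 + m_{i+1})/d_{i+1}):
  m_1 = 1*15 - 0 = 15, d_1 = (250 - 15^2)/1 = 25/1 = 25, a_1 = floor((15 + 15)/25) = 1.
  m_2 = 25*1 - 15 = 10, d_2 = (250 - 10^2)/25 = 150/25 = 6, a_2 = floor((15 + 10)/6) = 4.
  m_3 = 6*4 - 10 = 14, d_3 = (250 - 14^2)/6 = 54/6 = 9, a_3 = floor((15 + 14)/9) = 3.
  m_4 = 9*3 - 14 = 13, d_4 = (250 - 13^2)/9 = 81/9 = 9, a_4 = floor((15 + 13)/9) = 3.
  m_5 = 9*3 - 13 = 14, d_5 = (250 - 14^2)/9 = 54/9 = 6, a_5 = floor((15 + 14)/6) = 4.
  m_6 = 6*4 - 14 = 10, d_6 = (250 - 10^2)/6 = 150/6 = 25, a_6 = floor((15 + 10)/25) = 1.
  m_7 = 25*1 - 10 = 15, d_7 = (250 - 15^2)/25 = 25/25 = 1, a_7 = floor((15 + 15)/1) = 30.
  m_8 = 1*30 - 15 = 15, d_8 = (250 - 15^2)/1 = 25/1 = 25: (m_8, d_8) = (m_1, d_1) = (15, 25), so from here the quotients repeat a_1, ..., a_7; the period length is 7.
So sqrt(250) = [15; (1, 4, 3, 3, 4, 1, 30)] with period length k = 7.
k is odd, so (p_{k-1}, q_{k-1}) only solves x^2 - 250y^2 = -1 and the fundamental solution of x^2 - 250y^2 = 1 is (p_{2k-1}, q_{2k-1}) = (p_13, q_13); compute convergents through index 13, running through the period twice.
Convergents (p_i = a_i*p_{i-1} + p_{i-2}, q_i = a_i*q_{i-1} + q_{i-2} with p_{-2}=0, p_{-1}=1, q_{-2}=1, q_{-1}=0):
  i=0: a_0=15, p_0 = 15*1 + 0 = 15, q_0 = 15*0 + 1 = 1.
  i=1: a_1=1, p_1 = 1*15 + 1 = 16, q_1 = 1*1 + 0 = 1.
  i=2: a_2=4, p_2 = 4*16 + 15 = 79, q_2 = 4*1 + 1 = 5.
  i=3: a_3=3, p_3 = 3*79 + 16 = 253, q_3 = 3*5 + 1 = 16.
  i=4: a_4=3, p_4 = 3*253 + 79 = 838, q_4 = 3*16 + 5 = 53.
  i=5: a_5=4, p_5 = 4*838 + 253 = 3605, q_5 = 4*53 + 16 = 228.
  i=6: a_6=1, p_6 = 1*3605 + 838 = 4443, q_6 = 1*228 + 53 = 281.
  i=7: a_7=30, p_7 = 30*4443 + 3605 = 136895, q_7 = 30*281 + 228 = 8658.
  i=8: a_8=1, p_8 = 1*136895 + 4443 = 141338, q_8 = 1*8658 + 281 = 8939.
  i=9: a_9=4, p_9 = 4*141338 + 136895 = 702247, q_9 = 4*8939 + 8658 = 44414.
  i=10: a_10=3, p_10 = 3*702247 + 141338 = 2248079, q_10 = 3*44414 + 8939 = 142181.
  i=11: a_11=3, p_11 = 3*2248079 + 702247 = 7446484, q_11 = 3*142181 + 44414 = 470957.
  i=12: a_12=4, p_12 = 4*7446484 + 2248079 = 32034015, q_12 = 4*470957 + 142181 = 2026009.
  i=13: a_13=1, p_13 = 1*32034015 + 7446484 = 39480499, q_13 = 1*2026009 + 470957 = 2496966.
Indeed p_6^2 - 250*q_6^2 = 19740249 - 19740250 = -1, not +1.
Check: 39480499^2 - 250*2496966^2 = 1558709801289001 - 1558709801289000 = 1, so (x, y) = (39480499, 2496966) solves the equation, and by the theorem it is the least positive solution.

(x, y) = (39480499, 2496966)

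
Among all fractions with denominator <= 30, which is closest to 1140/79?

Expand x = 1140/79 as a continued fraction with the Euclidean algorithm:
  1140 = 14*79 + 34, so a_0 = 14.
  79 = 2*34 + 11, so a_1 = 2.
  34 = 3*11 + 1, so a_2 = 3.
  11 = 11*1 + 0, so a_3 = 11.
so x = [14; 2, 3, 11].
Convergents (p_i = a_i*p_{i-1} + p_{i-2}, q_i = a_i*q_{i-1} + q_{i-2} with p_{-2}=0, p_{-1}=1, q_{-2}=1, q_{-1}=0), until the denominator exceeds 30:
  i=0: a_0=14, p_0 = 14*1 + 0 = 14, q_0 = 14*0 + 1 = 1.
  i=1: a_1=2, p_1 = 2*14 + 1 = 29, q_1 = 2*1 + 0 = 2.
  i=2: a_2=3, p_2 = 3*29 + 14 = 101, q_2 = 3*2 + 1 = 7.
  i=3: a_3=11, p_3 = 11*101 + 29 = 1140, q_3 = 11*7 + 2 = 79.
q_3 = 79 > 30, so the last convergent with denominator <= 30 is p_2/q_2 = 101/7.
The closest fraction with denominator <= 30 is either p_2/q_2 or the intermediate fraction (k*p_2 + p_1)/(k*q_2 + q_1) with the largest k >= 1 whose denominator stays <= 30; these approach x as k grows, and every other convergent or intermediate fraction in range is farther away.
Largest k: floor((30 - q_1)/q_2) = floor((30 - 2)/7) = 4.
That gives (4*101 + 29)/(4*7 + 2) = 433/30.
Compare the errors: |x - 101/7| = |1140*7 - 101*79|/(79*7) = 1/553, and |x - 433/30| = |1140*30 - 433*79|/(79*30) = 7/2370.
Cross-multiplying, 1*2370 = 2370 < 3871 = 7*553, so 1/553 is smaller: the convergent 101/7 is closer to x than 433/30.

101/7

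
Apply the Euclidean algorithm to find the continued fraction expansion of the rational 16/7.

[2; 3, 2]

Run the Euclidean algorithm on 16 and 7; the successive quotients are the partial quotients a_0, a_1, ... (each step inverts the fractional part left over by the previous one):
  16 = 2*7 + 2, so a_0 = 2.
  7 = 3*2 + 1, so a_1 = 3.
  2 = 2*1 + 0, so a_2 = 2.
The remainder reaches 0 after 3 divisions, so the expansion has 3 partial quotients, read off in order.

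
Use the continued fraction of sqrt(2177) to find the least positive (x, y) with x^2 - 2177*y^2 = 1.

First expand sqrt(2177) as a continued fraction. With x_i = (sqrt(2177) + m_i)/d_i and (m_0, d_0) = (0, 1): a_0 = floor(sqrt(2177)) = 46, since 46^2 = 2116 <= 2177 < 2209 = 47^2.
Iterate m_{i+1} = d_i*a_i - m_i, d_{i+1} = (2177 - m_{i+1}^2)/d_i, a_{i+1} = floor((a_0 + m_{i+1})/d_{i+1}):
  m_1 = 1*46 - 0 = 46, d_1 = (2177 - 46^2)/1 = 61/1 = 61, a_1 = floor((46 + 46)/61) = 1.
  m_2 = 61*1 - 46 = 15, d_2 = (2177 - 15^2)/61 = 1952/61 = 32, a_2 = floor((46 + 15)/32) = 1.
  m_3 = 32*1 - 15 = 17, d_3 = (2177 - 17^2)/32 = 1888/32 = 59, a_3 = floor((46 + 17)/59) = 1.
  m_4 = 59*1 - 17 = 42, d_4 = (2177 - 42^2)/59 = 413/59 = 7, a_4 = floor((46 + 42)/7) = 12.
  m_5 = 7*12 - 42 = 42, d_5 = (2177 - 42^2)/7 = 413/7 = 59, a_5 = floor((46 + 42)/59) = 1.
  m_6 = 59*1 - 42 = 17, d_6 = (2177 - 17^2)/59 = 1888/59 = 32, a_6 = floor((46 + 17)/32) = 1.
  m_7 = 32*1 - 17 = 15, d_7 = (2177 - 15^2)/32 = 1952/32 = 61, a_7 = floor((46 + 15)/61) = 1.
  m_8 = 61*1 - 15 = 46, d_8 = (2177 - 46^2)/61 = 61/61 = 1, a_8 = floor((46 + 46)/1) = 92.
  m_9 = 1*92 - 46 = 46, d_9 = (2177 - 46^2)/1 = 61/1 = 61: (m_9, d_9) = (m_1, d_1) = (46, 61), so from here the quotients repeat a_1, ..., a_8; the period length is 8.
So sqrt(2177) = [46; (1, 1, 1, 12, 1, 1, 1, 92)] with period length k = 8.
k is even, so the fundamental solution of x^2 - 2177y^2 = 1 is (p_{k-1}, q_{k-1}) = (p_7, q_7); compute convergents through index 7.
Convergents (p_i = a_i*p_{i-1} + p_{i-2}, q_i = a_i*q_{i-1} + q_{i-2} with p_{-2}=0, p_{-1}=1, q_{-2}=1, q_{-1}=0):
  i=0: a_0=46, p_0 = 46*1 + 0 = 46, q_0 = 46*0 + 1 = 1.
  i=1: a_1=1, p_1 = 1*46 + 1 = 47, q_1 = 1*1 + 0 = 1.
  i=2: a_2=1, p_2 = 1*47 + 46 = 93, q_2 = 1*1 + 1 = 2.
  i=3: a_3=1, p_3 = 1*93 + 47 = 140, q_3 = 1*2 + 1 = 3.
  i=4: a_4=12, p_4 = 12*140 + 93 = 1773, q_4 = 12*3 + 2 = 38.
  i=5: a_5=1, p_5 = 1*1773 + 140 = 1913, q_5 = 1*38 + 3 = 41.
  i=6: a_6=1, p_6 = 1*1913 + 1773 = 3686, q_6 = 1*41 + 38 = 79.
  i=7: a_7=1, p_7 = 1*3686 + 1913 = 5599, q_7 = 1*79 + 41 = 120.
Check: 5599^2 - 2177*120^2 = 31348801 - 31348800 = 1, so (x, y) = (5599, 120) solves the equation, and by the theorem it is the least positive solution.

(x, y) = (5599, 120)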